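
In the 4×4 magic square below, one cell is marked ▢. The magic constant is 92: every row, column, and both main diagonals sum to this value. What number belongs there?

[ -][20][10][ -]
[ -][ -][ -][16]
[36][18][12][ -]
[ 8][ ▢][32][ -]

The remaining cell in row 3 is (3,4) = 92 − 66 = 26.
Column 3 needs 92; the known cells sum to 54, so (2,3) = 38.
Anti-diagonal: 38 + 18 + 8 + ? = 92, so (1,4) = 28.
From row 1, 92 − (20 + 10 + 28) gives (1,1) = 34.
Column 1 must total 92; the given cells sum to 78, so (2,1) = 14.
Column 4: 28 + 16 + 26 + ? = 92, so (4,4) = 22.
Main diagonal: 34 + 12 + 22 + ? = 92, so (2,2) = 24.
Row 4 needs 92; the known cells sum to 62, so (4,2) = 30.

30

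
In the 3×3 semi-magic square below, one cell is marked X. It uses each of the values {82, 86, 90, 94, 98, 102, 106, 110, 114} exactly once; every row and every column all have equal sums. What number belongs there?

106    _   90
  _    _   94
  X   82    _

The 9 entries sum to 882, so each line sums to 882/3 = 294.
The remaining cell in row 1 is (1,2) = 294 − 196 = 98.
Column 2 must total 294; the given cells sum to 180, so (2,2) = 114.
The remaining cell in column 3 is (3,3) = 294 − 184 = 110.
Row 2 must total 294; the given cells sum to 208, so (2,1) = 86.
From row 3, 294 − (82 + 110) gives (3,1) = 102.

102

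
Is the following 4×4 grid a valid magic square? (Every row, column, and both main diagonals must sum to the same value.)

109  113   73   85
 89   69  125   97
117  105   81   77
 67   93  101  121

Row 1: 109 + 113 + 73 + 85 = 380.
Row 2: 89 + 69 + 125 + 97 = 380.
Row 3: 117 + 105 + 81 + 77 = 380.
Row 4: 67 + 93 + 101 + 121 = 382.
Column 1: 109 + 89 + 117 + 67 = 382.
Column 2: 113 + 69 + 105 + 93 = 380.
Column 3: 73 + 125 + 81 + 101 = 380.
Column 4: 85 + 97 + 77 + 121 = 380.
Main diagonal: 109 + 69 + 81 + 121 = 380.
Anti-diagonal: 85 + 125 + 105 + 67 = 382.

No — row 4 sums to 382 but column 3 sums to 380.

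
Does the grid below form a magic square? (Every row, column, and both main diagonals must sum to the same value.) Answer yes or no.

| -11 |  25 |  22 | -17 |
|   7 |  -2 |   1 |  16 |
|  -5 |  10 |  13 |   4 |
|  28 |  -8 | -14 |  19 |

Row 1: -11 + 25 + 22 + (-17) = 19.
Row 2: 7 + (-2) + 1 + 16 = 22.
Row 3: -5 + 10 + 13 + 4 = 22.
Row 4: 28 + (-8) + (-14) + 19 = 25.
Column 1: -11 + 7 + (-5) + 28 = 19.
Column 2: 25 + (-2) + 10 + (-8) = 25.
Column 3: 22 + 1 + 13 + (-14) = 22.
Column 4: -17 + 16 + 4 + 19 = 22.
Main diagonal: -11 + (-2) + 13 + 19 = 19.
Anti-diagonal: -17 + 1 + 10 + 28 = 22.

No — column 2 sums to 25 but column 4 sums to 22.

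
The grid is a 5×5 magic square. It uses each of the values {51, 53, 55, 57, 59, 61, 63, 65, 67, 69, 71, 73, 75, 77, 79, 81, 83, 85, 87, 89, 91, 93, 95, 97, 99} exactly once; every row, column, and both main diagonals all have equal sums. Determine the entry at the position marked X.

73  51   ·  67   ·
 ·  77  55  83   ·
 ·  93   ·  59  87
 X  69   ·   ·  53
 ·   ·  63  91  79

81

The 25 entries sum to 1875, so each line sums to 1875/5 = 375.
Column 2 needs 375; the known cells sum to 290, so (5,2) = 85.
Column 4 must total 375; the given cells sum to 300, so (4,4) = 75.
Using main diagonal: 73 + 77 + 75 + 79 + ? → (3,3) = 375 − 304 = 71.
Row 3 must total 375; the given cells sum to 310, so (3,1) = 65.
Row 5 must total 375; the given cells sum to 318, so (5,1) = 57.
Using anti-diagonal: 83 + 71 + 69 + 57 + ? → (1,5) = 375 − 280 = 95.
Row 1 needs 375; the known cells sum to 286, so (1,3) = 89.
Column 3: 89 + 55 + 71 + 63 + ? = 375, so (4,3) = 97.
Column 5 must total 375; the given cells sum to 314, so (2,5) = 61.
Row 2: 77 + 55 + 83 + 61 + ? = 375, so (2,1) = 99.
The remaining cell in row 4 is (4,1) = 375 − 294 = 81.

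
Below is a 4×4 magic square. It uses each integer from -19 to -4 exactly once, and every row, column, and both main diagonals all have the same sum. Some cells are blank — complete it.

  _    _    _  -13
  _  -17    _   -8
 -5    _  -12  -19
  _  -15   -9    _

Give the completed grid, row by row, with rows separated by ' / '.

-11 -4 -18 -13 / -14 -17 -7 -8 / -5 -10 -12 -19 / -16 -15 -9 -6

The entries are -19 through -4, which sum to -184, so each line sums to -184/4 = -46.
Row 3: -5 + (-12) + (-19) + ? = -46, so (3,2) = -10.
Column 2 must total -46; the given cells sum to -42, so (1,2) = -4.
Column 4 needs -46; the known cells sum to -40, so (4,4) = -6.
From main diagonal, -46 − (-17 + (-12) + (-6)) gives (1,1) = -11.
Row 1: -11 + (-4) + (-13) + ? = -46, so (1,3) = -18.
From row 4, -46 − (-15 + (-9) + (-6)) gives (4,1) = -16.
Column 1: -11 + (-5) + (-16) + ? = -46, so (2,1) = -14.
Column 3: -18 + (-12) + (-9) + ? = -46, so (2,3) = -7.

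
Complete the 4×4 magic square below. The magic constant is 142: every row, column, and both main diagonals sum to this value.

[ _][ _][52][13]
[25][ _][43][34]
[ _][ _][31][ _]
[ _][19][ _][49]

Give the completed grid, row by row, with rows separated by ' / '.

Row 2 needs 142; the known cells sum to 102, so (2,2) = 40.
The remaining cell in column 3 is (4,3) = 142 − 126 = 16.
The remaining cell in column 4 is (3,4) = 142 − 96 = 46.
Main diagonal must total 142; the given cells sum to 120, so (1,1) = 22.
The remaining cell in row 1 is (1,2) = 142 − 87 = 55.
The remaining cell in row 4 is (4,1) = 142 − 84 = 58.
Column 1 needs 142; the known cells sum to 105, so (3,1) = 37.
Using column 2: 55 + 40 + 19 + ? → (3,2) = 142 − 114 = 28.

22 55 52 13 / 25 40 43 34 / 37 28 31 46 / 58 19 16 49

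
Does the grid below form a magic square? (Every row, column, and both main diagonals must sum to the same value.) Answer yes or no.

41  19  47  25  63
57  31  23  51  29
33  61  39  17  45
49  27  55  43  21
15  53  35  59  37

No — anti-diagonal sums to 195 but column 2 sums to 191.

Row 1: 41 + 19 + 47 + 25 + 63 = 195.
Row 2: 57 + 31 + 23 + 51 + 29 = 191.
Row 3: 33 + 61 + 39 + 17 + 45 = 195.
Row 4: 49 + 27 + 55 + 43 + 21 = 195.
Row 5: 15 + 53 + 35 + 59 + 37 = 199.
Column 1: 41 + 57 + 33 + 49 + 15 = 195.
Column 2: 19 + 31 + 61 + 27 + 53 = 191.
Column 3: 47 + 23 + 39 + 55 + 35 = 199.
Column 4: 25 + 51 + 17 + 43 + 59 = 195.
Column 5: 63 + 29 + 45 + 21 + 37 = 195.
Main diagonal: 41 + 31 + 39 + 43 + 37 = 191.
Anti-diagonal: 63 + 51 + 39 + 27 + 15 = 195.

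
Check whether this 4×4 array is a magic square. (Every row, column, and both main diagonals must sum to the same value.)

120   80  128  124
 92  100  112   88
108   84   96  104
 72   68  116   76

Row 1: 120 + 80 + 128 + 124 = 452.
Row 2: 92 + 100 + 112 + 88 = 392.
Row 3: 108 + 84 + 96 + 104 = 392.
Row 4: 72 + 68 + 116 + 76 = 332.
Column 1: 120 + 92 + 108 + 72 = 392.
Column 2: 80 + 100 + 84 + 68 = 332.
Column 3: 128 + 112 + 96 + 116 = 452.
Column 4: 124 + 88 + 104 + 76 = 392.
Main diagonal: 120 + 100 + 96 + 76 = 392.
Anti-diagonal: 124 + 112 + 84 + 72 = 392.

No — column 2 sums to 332 but row 3 sums to 392.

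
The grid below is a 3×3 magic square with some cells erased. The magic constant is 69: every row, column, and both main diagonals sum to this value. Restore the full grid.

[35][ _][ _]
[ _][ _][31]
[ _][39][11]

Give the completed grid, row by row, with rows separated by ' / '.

35 7 27 / 15 23 31 / 19 39 11

The remaining cell in row 3 is (3,1) = 69 − 50 = 19.
Using column 1: 35 + 19 + ? → (2,1) = 69 − 54 = 15.
Using column 3: 31 + 11 + ? → (1,3) = 69 − 42 = 27.
Main diagonal needs 69; the known cells sum to 46, so (2,2) = 23.
Row 1 needs 69; the known cells sum to 62, so (1,2) = 7.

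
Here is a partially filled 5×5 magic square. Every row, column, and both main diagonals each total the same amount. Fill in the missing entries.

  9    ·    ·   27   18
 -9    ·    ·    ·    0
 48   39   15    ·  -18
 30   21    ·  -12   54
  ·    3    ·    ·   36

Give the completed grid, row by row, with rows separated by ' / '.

9 -15 51 27 18 / -9 42 33 24 0 / 48 39 15 6 -18 / 30 21 -3 -12 54 / 12 3 -6 45 36

Column 5 is already complete: 18 + 0 + -18 + 54 + 36 = 90, so that is the magic constant.
Row 3: 48 + 39 + 15 + (-18) + ? = 90, so (3,4) = 6.
From row 4, 90 − (30 + 21 + (-12) + 54) gives (4,3) = -3.
Column 1: 9 + (-9) + 48 + 30 + ? = 90, so (5,1) = 12.
Main diagonal: 9 + 15 + (-12) + 36 + ? = 90, so (2,2) = 42.
From anti-diagonal, 90 − (18 + 15 + 21 + 12) gives (2,4) = 24.
The remaining cell in row 2 is (2,3) = 90 − 57 = 33.
Column 2 needs 90; the known cells sum to 105, so (1,2) = -15.
Column 4: 27 + 24 + 6 + (-12) + ? = 90, so (5,4) = 45.
Using row 1: 9 + (-15) + 27 + 18 + ? → (1,3) = 90 − 39 = 51.
Row 5: 12 + 3 + 45 + 36 + ? = 90, so (5,3) = -6.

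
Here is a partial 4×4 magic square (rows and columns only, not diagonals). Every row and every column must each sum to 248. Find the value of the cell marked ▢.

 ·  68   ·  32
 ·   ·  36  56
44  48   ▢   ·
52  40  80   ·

Using row 4: 52 + 40 + 80 + ? → (4,4) = 248 − 172 = 76.
Column 2 needs 248; the known cells sum to 156, so (2,2) = 92.
Column 4: 32 + 56 + 76 + ? = 248, so (3,4) = 84.
Row 2 must total 248; the given cells sum to 184, so (2,1) = 64.
Row 3 must total 248; the given cells sum to 176, so (3,3) = 72.

72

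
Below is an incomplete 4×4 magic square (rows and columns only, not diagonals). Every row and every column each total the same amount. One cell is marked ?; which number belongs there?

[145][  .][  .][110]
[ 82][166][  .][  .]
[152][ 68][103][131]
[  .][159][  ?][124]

Row 3 is complete and sums to 454; that is the magic constant.
Column 1 needs 454; the known cells sum to 379, so (4,1) = 75.
From column 2, 454 − (166 + 68 + 159) gives (1,2) = 61.
Column 4: 110 + 131 + 124 + ? = 454, so (2,4) = 89.
Row 1 needs 454; the known cells sum to 316, so (1,3) = 138.
The remaining cell in row 2 is (2,3) = 454 − 337 = 117.
Row 4 must total 454; the given cells sum to 358, so (4,3) = 96.

96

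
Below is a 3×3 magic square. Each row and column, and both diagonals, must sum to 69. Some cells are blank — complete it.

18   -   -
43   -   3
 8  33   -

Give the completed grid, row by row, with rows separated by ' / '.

18 13 38 / 43 23 3 / 8 33 28

Row 2 must total 69; the given cells sum to 46, so (2,2) = 23.
From row 3, 69 − (8 + 33) gives (3,3) = 28.
Column 2: 23 + 33 + ? = 69, so (1,2) = 13.
Column 3: 3 + 28 + ? = 69, so (1,3) = 38.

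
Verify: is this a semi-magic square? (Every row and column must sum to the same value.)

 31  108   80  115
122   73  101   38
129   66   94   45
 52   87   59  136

Row 1: 31 + 108 + 80 + 115 = 334.
Row 2: 122 + 73 + 101 + 38 = 334.
Row 3: 129 + 66 + 94 + 45 = 334.
Row 4: 52 + 87 + 59 + 136 = 334.
Column 1: 31 + 122 + 129 + 52 = 334.
Column 2: 108 + 73 + 66 + 87 = 334.
Column 3: 80 + 101 + 94 + 59 = 334.
Column 4: 115 + 38 + 45 + 136 = 334.
All lines sum to 334.

Yes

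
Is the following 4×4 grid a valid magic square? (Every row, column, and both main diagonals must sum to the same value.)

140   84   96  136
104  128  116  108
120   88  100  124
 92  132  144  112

Row 1: 140 + 84 + 96 + 136 = 456.
Row 2: 104 + 128 + 116 + 108 = 456.
Row 3: 120 + 88 + 100 + 124 = 432.
Row 4: 92 + 132 + 144 + 112 = 480.
Column 1: 140 + 104 + 120 + 92 = 456.
Column 2: 84 + 128 + 88 + 132 = 432.
Column 3: 96 + 116 + 100 + 144 = 456.
Column 4: 136 + 108 + 124 + 112 = 480.
Main diagonal: 140 + 128 + 100 + 112 = 480.
Anti-diagonal: 136 + 116 + 88 + 92 = 432.

No — column 4 sums to 480 but row 2 sums to 456.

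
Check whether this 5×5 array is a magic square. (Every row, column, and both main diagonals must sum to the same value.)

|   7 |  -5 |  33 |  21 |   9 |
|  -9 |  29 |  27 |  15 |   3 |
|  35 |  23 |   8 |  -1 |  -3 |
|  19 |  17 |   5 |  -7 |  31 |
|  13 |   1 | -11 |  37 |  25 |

No — column 5 sums to 65 but column 3 sums to 62.

Row 1: 7 + (-5) + 33 + 21 + 9 = 65.
Row 2: -9 + 29 + 27 + 15 + 3 = 65.
Row 3: 35 + 23 + 8 + (-1) + (-3) = 62.
Row 4: 19 + 17 + 5 + (-7) + 31 = 65.
Row 5: 13 + 1 + (-11) + 37 + 25 = 65.
Column 1: 7 + (-9) + 35 + 19 + 13 = 65.
Column 2: -5 + 29 + 23 + 17 + 1 = 65.
Column 3: 33 + 27 + 8 + 5 + (-11) = 62.
Column 4: 21 + 15 + (-1) + (-7) + 37 = 65.
Column 5: 9 + 3 + (-3) + 31 + 25 = 65.
Main diagonal: 7 + 29 + 8 + (-7) + 25 = 62.
Anti-diagonal: 9 + 15 + 8 + 17 + 13 = 62.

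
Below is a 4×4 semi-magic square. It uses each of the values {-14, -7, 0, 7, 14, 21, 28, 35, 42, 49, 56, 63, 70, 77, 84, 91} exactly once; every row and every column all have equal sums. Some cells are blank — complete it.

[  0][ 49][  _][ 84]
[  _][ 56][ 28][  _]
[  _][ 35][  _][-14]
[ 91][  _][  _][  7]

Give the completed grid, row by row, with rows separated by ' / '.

0 49 21 84 / -7 56 28 77 / 70 35 63 -14 / 91 14 42 7

The 16 entries sum to 616, so each line sums to 616/4 = 154.
From row 1, 154 − (0 + 49 + 84) gives (1,3) = 21.
Using column 2: 49 + 56 + 35 + ? → (4,2) = 154 − 140 = 14.
Column 4 needs 154; the known cells sum to 77, so (2,4) = 77.
Row 2 must total 154; the given cells sum to 161, so (2,1) = -7.
Using row 4: 91 + 14 + 7 + ? → (4,3) = 154 − 112 = 42.
Column 1 must total 154; the given cells sum to 84, so (3,1) = 70.
Column 3 needs 154; the known cells sum to 91, so (3,3) = 63.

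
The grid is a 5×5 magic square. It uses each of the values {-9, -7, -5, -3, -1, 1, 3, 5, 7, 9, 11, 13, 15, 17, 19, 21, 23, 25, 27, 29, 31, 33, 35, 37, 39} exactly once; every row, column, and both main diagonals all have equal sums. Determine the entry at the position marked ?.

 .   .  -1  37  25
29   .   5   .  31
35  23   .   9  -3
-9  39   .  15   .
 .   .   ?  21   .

33

The 25 entries sum to 375, so each line sums to 375/5 = 75.
Row 3: 35 + 23 + 9 + (-3) + ? = 75, so (3,3) = 11.
From column 4, 75 − (37 + 9 + 15 + 21) gives (2,4) = -7.
Anti-diagonal needs 75; the known cells sum to 68, so (5,1) = 7.
Using row 2: 29 + 5 + (-7) + 31 + ? → (2,2) = 75 − 58 = 17.
The remaining cell in column 1 is (1,1) = 75 − 62 = 13.
Main diagonal: 13 + 17 + 11 + 15 + ? = 75, so (5,5) = 19.
Row 1 needs 75; the known cells sum to 74, so (1,2) = 1.
Column 2: 1 + 17 + 23 + 39 + ? = 75, so (5,2) = -5.
Column 5 needs 75; the known cells sum to 72, so (4,5) = 3.
Using row 4: -9 + 39 + 15 + 3 + ? → (4,3) = 75 − 48 = 27.
From row 5, 75 − (7 + (-5) + 21 + 19) gives (5,3) = 33.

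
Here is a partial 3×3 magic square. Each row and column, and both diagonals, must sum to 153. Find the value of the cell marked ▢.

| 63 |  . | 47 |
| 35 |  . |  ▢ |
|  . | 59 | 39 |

Row 1 must total 153; the given cells sum to 110, so (1,2) = 43.
Row 3 must total 153; the given cells sum to 98, so (3,1) = 55.
Using column 2: 43 + 59 + ? → (2,2) = 153 − 102 = 51.
Column 3: 47 + 39 + ? = 153, so (2,3) = 67.

67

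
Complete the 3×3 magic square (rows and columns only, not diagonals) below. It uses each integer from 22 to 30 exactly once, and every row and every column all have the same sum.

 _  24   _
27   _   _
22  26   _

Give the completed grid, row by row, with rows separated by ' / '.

The entries are 22 through 30, which sum to 234, so each line sums to 234/3 = 78.
Row 3 must total 78; the given cells sum to 48, so (3,3) = 30.
Column 1: 27 + 22 + ? = 78, so (1,1) = 29.
Column 2 needs 78; the known cells sum to 50, so (2,2) = 28.
Row 1 needs 78; the known cells sum to 53, so (1,3) = 25.
From row 2, 78 − (27 + 28) gives (2,3) = 23.

29 24 25 / 27 28 23 / 22 26 30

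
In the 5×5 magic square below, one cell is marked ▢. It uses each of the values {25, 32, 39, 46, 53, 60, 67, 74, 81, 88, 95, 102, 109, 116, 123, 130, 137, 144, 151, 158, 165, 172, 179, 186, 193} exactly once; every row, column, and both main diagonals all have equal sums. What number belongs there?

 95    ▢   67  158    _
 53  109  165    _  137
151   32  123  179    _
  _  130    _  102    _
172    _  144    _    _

The 25 entries sum to 2725, so each line sums to 2725/5 = 545.
The remaining cell in row 2 is (2,4) = 545 − 464 = 81.
From row 3, 545 − (151 + 32 + 123 + 179) gives (3,5) = 60.
From column 1, 545 − (95 + 53 + 151 + 172) gives (4,1) = 74.
The remaining cell in column 3 is (4,3) = 545 − 499 = 46.
Column 4: 158 + 81 + 179 + 102 + ? = 545, so (5,4) = 25.
Using main diagonal: 95 + 109 + 123 + 102 + ? → (5,5) = 545 − 429 = 116.
The remaining cell in anti-diagonal is (1,5) = 545 − 506 = 39.
Row 1 must total 545; the given cells sum to 359, so (1,2) = 186.

186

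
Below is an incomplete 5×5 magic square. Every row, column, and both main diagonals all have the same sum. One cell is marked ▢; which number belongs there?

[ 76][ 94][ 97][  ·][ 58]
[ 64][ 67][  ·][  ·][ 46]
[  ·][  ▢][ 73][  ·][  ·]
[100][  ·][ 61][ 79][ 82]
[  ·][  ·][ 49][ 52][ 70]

Main diagonal is complete and sums to 365; that is the magic constant.
Row 1 must total 365; the given cells sum to 325, so (1,4) = 40.
From row 4, 365 − (100 + 61 + 79 + 82) gives (4,2) = 43.
Column 3 must total 365; the given cells sum to 280, so (2,3) = 85.
The remaining cell in column 5 is (3,5) = 365 − 256 = 109.
Row 2 must total 365; the given cells sum to 262, so (2,4) = 103.
Column 4: 40 + 103 + 79 + 52 + ? = 365, so (3,4) = 91.
Anti-diagonal: 58 + 103 + 73 + 43 + ? = 365, so (5,1) = 88.
Row 5: 88 + 49 + 52 + 70 + ? = 365, so (5,2) = 106.
Column 1: 76 + 64 + 100 + 88 + ? = 365, so (3,1) = 37.
Using column 2: 94 + 67 + 43 + 106 + ? → (3,2) = 365 − 310 = 55.

55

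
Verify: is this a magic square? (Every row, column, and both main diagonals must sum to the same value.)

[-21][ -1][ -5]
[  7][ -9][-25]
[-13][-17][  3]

Row 1: -21 + (-1) + (-5) = -27.
Row 2: 7 + (-9) + (-25) = -27.
Row 3: -13 + (-17) + 3 = -27.
Column 1: -21 + 7 + (-13) = -27.
Column 2: -1 + (-9) + (-17) = -27.
Column 3: -5 + (-25) + 3 = -27.
Main diagonal: -21 + (-9) + 3 = -27.
Anti-diagonal: -5 + (-9) + (-13) = -27.
All lines sum to -27.

Yes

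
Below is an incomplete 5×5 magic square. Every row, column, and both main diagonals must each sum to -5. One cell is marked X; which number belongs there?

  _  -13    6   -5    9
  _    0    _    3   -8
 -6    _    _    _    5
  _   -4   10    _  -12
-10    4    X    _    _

-7

The remaining cell in row 1 is (1,1) = -5 − (-3) = -2.
Column 2: -13 + 0 + (-4) + 4 + ? = -5, so (3,2) = 8.
Using column 5: 9 + (-8) + 5 + (-12) + ? → (5,5) = -5 − (-6) = 1.
Anti-diagonal must total -5; the given cells sum to -2, so (3,3) = -3.
Row 3: -6 + 8 + (-3) + 5 + ? = -5, so (3,4) = -9.
From main diagonal, -5 − (-2 + 0 + (-3) + 1) gives (4,4) = -1.
Row 4 must total -5; the given cells sum to -7, so (4,1) = 2.
Column 1 needs -5; the known cells sum to -16, so (2,1) = 11.
Column 4: -5 + 3 + (-9) + (-1) + ? = -5, so (5,4) = 7.
Using row 2: 11 + 0 + 3 + (-8) + ? → (2,3) = -5 − 6 = -11.
From row 5, -5 − (-10 + 4 + 7 + 1) gives (5,3) = -7.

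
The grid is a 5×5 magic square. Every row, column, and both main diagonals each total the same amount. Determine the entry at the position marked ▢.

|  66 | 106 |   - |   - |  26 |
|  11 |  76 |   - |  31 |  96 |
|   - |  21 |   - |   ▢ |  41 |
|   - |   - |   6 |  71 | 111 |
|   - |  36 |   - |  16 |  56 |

126

Column 5 is complete and sums to 330; that is the magic constant.
Using row 2: 11 + 76 + 31 + 96 + ? → (2,3) = 330 − 214 = 116.
The remaining cell in column 2 is (4,2) = 330 − 239 = 91.
From main diagonal, 330 − (66 + 76 + 71 + 56) gives (3,3) = 61.
Anti-diagonal: 26 + 31 + 61 + 91 + ? = 330, so (5,1) = 121.
Row 4: 91 + 6 + 71 + 111 + ? = 330, so (4,1) = 51.
Row 5: 121 + 36 + 16 + 56 + ? = 330, so (5,3) = 101.
Using column 1: 66 + 11 + 51 + 121 + ? → (3,1) = 330 − 249 = 81.
Using column 3: 116 + 61 + 6 + 101 + ? → (1,3) = 330 − 284 = 46.
Row 1 needs 330; the known cells sum to 244, so (1,4) = 86.
From row 3, 330 − (81 + 21 + 61 + 41) gives (3,4) = 126.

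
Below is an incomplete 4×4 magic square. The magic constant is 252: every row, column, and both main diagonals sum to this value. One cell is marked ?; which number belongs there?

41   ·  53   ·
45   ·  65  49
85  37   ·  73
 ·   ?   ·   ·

Row 2: 45 + 65 + 49 + ? = 252, so (2,2) = 93.
From row 3, 252 − (85 + 37 + 73) gives (3,3) = 57.
From column 1, 252 − (41 + 45 + 85) gives (4,1) = 81.
Column 3: 53 + 65 + 57 + ? = 252, so (4,3) = 77.
Using main diagonal: 41 + 93 + 57 + ? → (4,4) = 252 − 191 = 61.
From anti-diagonal, 252 − (65 + 37 + 81) gives (1,4) = 69.
Row 1: 41 + 53 + 69 + ? = 252, so (1,2) = 89.
The remaining cell in row 4 is (4,2) = 252 − 219 = 33.

33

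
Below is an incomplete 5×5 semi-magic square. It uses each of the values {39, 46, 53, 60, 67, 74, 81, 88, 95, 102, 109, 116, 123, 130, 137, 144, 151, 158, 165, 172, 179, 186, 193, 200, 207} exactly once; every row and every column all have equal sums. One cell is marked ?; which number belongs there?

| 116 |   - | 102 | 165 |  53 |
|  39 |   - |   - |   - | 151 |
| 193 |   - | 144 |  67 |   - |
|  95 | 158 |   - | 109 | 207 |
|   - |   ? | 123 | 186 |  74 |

The 25 entries sum to 3075, so each line sums to 3075/5 = 615.
The remaining cell in row 1 is (1,2) = 615 − 436 = 179.
Row 4 must total 615; the given cells sum to 569, so (4,3) = 46.
Column 1: 116 + 39 + 193 + 95 + ? = 615, so (5,1) = 172.
Column 3 must total 615; the given cells sum to 415, so (2,3) = 200.
Column 4 must total 615; the given cells sum to 527, so (2,4) = 88.
From column 5, 615 − (53 + 151 + 207 + 74) gives (3,5) = 130.
Using row 2: 39 + 200 + 88 + 151 + ? → (2,2) = 615 − 478 = 137.
Row 3 must total 615; the given cells sum to 534, so (3,2) = 81.
Row 5 needs 615; the known cells sum to 555, so (5,2) = 60.

60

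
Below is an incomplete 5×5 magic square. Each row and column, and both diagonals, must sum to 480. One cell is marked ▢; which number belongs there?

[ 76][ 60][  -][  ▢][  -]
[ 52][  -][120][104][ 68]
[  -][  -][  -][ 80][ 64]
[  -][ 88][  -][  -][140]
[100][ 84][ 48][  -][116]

108

Row 2: 52 + 120 + 104 + 68 + ? = 480, so (2,2) = 136.
From row 5, 480 − (100 + 84 + 48 + 116) gives (5,4) = 132.
From column 2, 480 − (60 + 136 + 88 + 84) gives (3,2) = 112.
The remaining cell in column 5 is (1,5) = 480 − 388 = 92.
Anti-diagonal: 92 + 104 + 88 + 100 + ? = 480, so (3,3) = 96.
The remaining cell in row 3 is (3,1) = 480 − 352 = 128.
Column 1 must total 480; the given cells sum to 356, so (4,1) = 124.
Using main diagonal: 76 + 136 + 96 + 116 + ? → (4,4) = 480 − 424 = 56.
Using row 4: 124 + 88 + 56 + 140 + ? → (4,3) = 480 − 408 = 72.
Column 3: 120 + 96 + 72 + 48 + ? = 480, so (1,3) = 144.
Column 4 must total 480; the given cells sum to 372, so (1,4) = 108.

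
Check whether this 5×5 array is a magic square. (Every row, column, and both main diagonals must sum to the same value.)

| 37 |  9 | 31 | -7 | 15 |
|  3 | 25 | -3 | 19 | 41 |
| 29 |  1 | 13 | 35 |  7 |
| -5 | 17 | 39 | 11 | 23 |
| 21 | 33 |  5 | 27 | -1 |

Row 1: 37 + 9 + 31 + (-7) + 15 = 85.
Row 2: 3 + 25 + (-3) + 19 + 41 = 85.
Row 3: 29 + 1 + 13 + 35 + 7 = 85.
Row 4: -5 + 17 + 39 + 11 + 23 = 85.
Row 5: 21 + 33 + 5 + 27 + (-1) = 85.
Column 1: 37 + 3 + 29 + (-5) + 21 = 85.
Column 2: 9 + 25 + 1 + 17 + 33 = 85.
Column 3: 31 + (-3) + 13 + 39 + 5 = 85.
Column 4: -7 + 19 + 35 + 11 + 27 = 85.
Column 5: 15 + 41 + 7 + 23 + (-1) = 85.
Main diagonal: 37 + 25 + 13 + 11 + (-1) = 85.
Anti-diagonal: 15 + 19 + 13 + 17 + 21 = 85.
All lines sum to 85.

Yes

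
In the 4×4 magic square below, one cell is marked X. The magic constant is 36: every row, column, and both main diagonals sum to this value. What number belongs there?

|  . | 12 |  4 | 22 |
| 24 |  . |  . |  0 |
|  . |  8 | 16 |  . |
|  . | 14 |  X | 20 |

Row 1 must total 36; the given cells sum to 38, so (1,1) = -2.
Column 2: 12 + 8 + 14 + ? = 36, so (2,2) = 2.
The remaining cell in column 4 is (3,4) = 36 − 42 = -6.
Using row 2: 24 + 2 + 0 + ? → (2,3) = 36 − 26 = 10.
The remaining cell in row 3 is (3,1) = 36 − 18 = 18.
Using column 1: -2 + 24 + 18 + ? → (4,1) = 36 − 40 = -4.
The remaining cell in column 3 is (4,3) = 36 − 30 = 6.

6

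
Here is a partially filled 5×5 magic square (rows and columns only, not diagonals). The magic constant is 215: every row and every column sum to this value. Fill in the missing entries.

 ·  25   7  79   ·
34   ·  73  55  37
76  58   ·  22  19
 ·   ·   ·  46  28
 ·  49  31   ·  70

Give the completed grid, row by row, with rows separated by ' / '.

43 25 7 79 61 / 34 16 73 55 37 / 76 58 40 22 19 / 10 67 64 46 28 / 52 49 31 13 70

Using row 2: 34 + 73 + 55 + 37 + ? → (2,2) = 215 − 199 = 16.
From row 3, 215 − (76 + 58 + 22 + 19) gives (3,3) = 40.
From column 2, 215 − (25 + 16 + 58 + 49) gives (4,2) = 67.
Column 3 must total 215; the given cells sum to 151, so (4,3) = 64.
Column 4 needs 215; the known cells sum to 202, so (5,4) = 13.
Column 5 needs 215; the known cells sum to 154, so (1,5) = 61.
Row 1: 25 + 7 + 79 + 61 + ? = 215, so (1,1) = 43.
The remaining cell in row 4 is (4,1) = 215 − 205 = 10.
Row 5 needs 215; the known cells sum to 163, so (5,1) = 52.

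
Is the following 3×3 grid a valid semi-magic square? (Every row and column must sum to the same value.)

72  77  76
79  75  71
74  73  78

Row 1: 72 + 77 + 76 = 225.
Row 2: 79 + 75 + 71 = 225.
Row 3: 74 + 73 + 78 = 225.
Column 1: 72 + 79 + 74 = 225.
Column 2: 77 + 75 + 73 = 225.
Column 3: 76 + 71 + 78 = 225.
All lines sum to 225.

Yes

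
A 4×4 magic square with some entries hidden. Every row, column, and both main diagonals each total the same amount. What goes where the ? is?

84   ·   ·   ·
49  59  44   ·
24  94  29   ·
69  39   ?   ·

64

Column 1 is complete and sums to 226; that is the magic constant.
Row 2 must total 226; the given cells sum to 152, so (2,4) = 74.
From row 3, 226 − (24 + 94 + 29) gives (3,4) = 79.
From column 2, 226 − (59 + 94 + 39) gives (1,2) = 34.
Using main diagonal: 84 + 59 + 29 + ? → (4,4) = 226 − 172 = 54.
Anti-diagonal needs 226; the known cells sum to 207, so (1,4) = 19.
Using row 1: 84 + 34 + 19 + ? → (1,3) = 226 − 137 = 89.
Row 4 needs 226; the known cells sum to 162, so (4,3) = 64.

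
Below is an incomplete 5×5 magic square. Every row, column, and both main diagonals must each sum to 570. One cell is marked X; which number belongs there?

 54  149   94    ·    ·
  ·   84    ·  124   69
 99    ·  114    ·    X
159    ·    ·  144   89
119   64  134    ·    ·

129

From column 1, 570 − (54 + 99 + 159 + 119) gives (2,1) = 139.
Main diagonal must total 570; the given cells sum to 396, so (5,5) = 174.
Row 2 needs 570; the known cells sum to 416, so (2,3) = 154.
Using row 5: 119 + 64 + 134 + 174 + ? → (5,4) = 570 − 491 = 79.
From column 3, 570 − (94 + 154 + 114 + 134) gives (4,3) = 74.
Row 4: 159 + 74 + 144 + 89 + ? = 570, so (4,2) = 104.
Column 2: 149 + 84 + 104 + 64 + ? = 570, so (3,2) = 169.
Using anti-diagonal: 124 + 114 + 104 + 119 + ? → (1,5) = 570 − 461 = 109.
From row 1, 570 − (54 + 149 + 94 + 109) gives (1,4) = 164.
Using column 4: 164 + 124 + 144 + 79 + ? → (3,4) = 570 − 511 = 59.
Column 5 needs 570; the known cells sum to 441, so (3,5) = 129.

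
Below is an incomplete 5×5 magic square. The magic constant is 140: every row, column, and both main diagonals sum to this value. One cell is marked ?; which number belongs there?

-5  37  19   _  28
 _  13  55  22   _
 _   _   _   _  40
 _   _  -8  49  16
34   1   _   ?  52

The remaining cell in row 1 is (1,4) = 140 − 79 = 61.
Column 5: 28 + 40 + 16 + 52 + ? = 140, so (2,5) = 4.
Main diagonal: -5 + 13 + 49 + 52 + ? = 140, so (3,3) = 31.
Anti-diagonal needs 140; the known cells sum to 115, so (4,2) = 25.
Row 2: 13 + 55 + 22 + 4 + ? = 140, so (2,1) = 46.
Using row 4: 25 + (-8) + 49 + 16 + ? → (4,1) = 140 − 82 = 58.
From column 1, 140 − (-5 + 46 + 58 + 34) gives (3,1) = 7.
From column 2, 140 − (37 + 13 + 25 + 1) gives (3,2) = 64.
Column 3 needs 140; the known cells sum to 97, so (5,3) = 43.
From row 3, 140 − (7 + 64 + 31 + 40) gives (3,4) = -2.
Row 5: 34 + 1 + 43 + 52 + ? = 140, so (5,4) = 10.

10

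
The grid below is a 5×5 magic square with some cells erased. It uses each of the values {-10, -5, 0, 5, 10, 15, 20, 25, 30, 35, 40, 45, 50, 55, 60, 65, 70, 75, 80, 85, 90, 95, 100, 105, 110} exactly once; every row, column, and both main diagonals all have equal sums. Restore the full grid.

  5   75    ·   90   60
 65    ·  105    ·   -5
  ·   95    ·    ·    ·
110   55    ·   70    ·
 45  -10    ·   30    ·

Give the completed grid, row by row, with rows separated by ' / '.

The 25 entries sum to 1250, so each line sums to 1250/5 = 250.
From row 1, 250 − (5 + 75 + 90 + 60) gives (1,3) = 20.
Column 1 must total 250; the given cells sum to 225, so (3,1) = 25.
Using column 2: 75 + 95 + 55 + (-10) + ? → (2,2) = 250 − 215 = 35.
Using row 2: 65 + 35 + 105 + (-5) + ? → (2,4) = 250 − 200 = 50.
Column 4 needs 250; the known cells sum to 240, so (3,4) = 10.
Using anti-diagonal: 60 + 50 + 55 + 45 + ? → (3,3) = 250 − 210 = 40.
Row 3: 25 + 95 + 40 + 10 + ? = 250, so (3,5) = 80.
Using main diagonal: 5 + 35 + 40 + 70 + ? → (5,5) = 250 − 150 = 100.
Row 5: 45 + (-10) + 30 + 100 + ? = 250, so (5,3) = 85.
From column 3, 250 − (20 + 105 + 40 + 85) gives (4,3) = 0.
Column 5 needs 250; the known cells sum to 235, so (4,5) = 15.

5 75 20 90 60 / 65 35 105 50 -5 / 25 95 40 10 80 / 110 55 0 70 15 / 45 -10 85 30 100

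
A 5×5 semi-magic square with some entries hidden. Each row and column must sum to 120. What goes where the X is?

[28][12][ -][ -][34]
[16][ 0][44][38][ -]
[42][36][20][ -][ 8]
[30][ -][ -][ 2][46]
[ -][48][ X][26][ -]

From row 2, 120 − (16 + 0 + 44 + 38) gives (2,5) = 22.
The remaining cell in row 3 is (3,4) = 120 − 106 = 14.
Column 1 needs 120; the known cells sum to 116, so (5,1) = 4.
Column 2: 12 + 0 + 36 + 48 + ? = 120, so (4,2) = 24.
The remaining cell in column 4 is (1,4) = 120 − 80 = 40.
Column 5: 34 + 22 + 8 + 46 + ? = 120, so (5,5) = 10.
The remaining cell in row 1 is (1,3) = 120 − 114 = 6.
Row 4: 30 + 24 + 2 + 46 + ? = 120, so (4,3) = 18.
Row 5 needs 120; the known cells sum to 88, so (5,3) = 32.

32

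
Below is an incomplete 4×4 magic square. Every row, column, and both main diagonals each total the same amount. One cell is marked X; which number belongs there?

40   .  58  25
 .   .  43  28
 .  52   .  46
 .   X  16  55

Column 4 is complete and sums to 154; that is the magic constant.
Row 1 must total 154; the given cells sum to 123, so (1,2) = 31.
Column 3 must total 154; the given cells sum to 117, so (3,3) = 37.
The remaining cell in main diagonal is (2,2) = 154 − 132 = 22.
Using anti-diagonal: 25 + 43 + 52 + ? → (4,1) = 154 − 120 = 34.
Row 2 needs 154; the known cells sum to 93, so (2,1) = 61.
Row 3 needs 154; the known cells sum to 135, so (3,1) = 19.
From row 4, 154 − (34 + 16 + 55) gives (4,2) = 49.

49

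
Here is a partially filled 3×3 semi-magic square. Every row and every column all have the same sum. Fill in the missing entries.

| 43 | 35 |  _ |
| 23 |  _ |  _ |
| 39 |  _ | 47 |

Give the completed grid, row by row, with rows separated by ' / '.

Column 1 is already complete: 43 + 23 + 39 = 105, so that is the magic constant.
Row 1: 43 + 35 + ? = 105, so (1,3) = 27.
From row 3, 105 − (39 + 47) gives (3,2) = 19.
Column 2 needs 105; the known cells sum to 54, so (2,2) = 51.
The remaining cell in column 3 is (2,3) = 105 − 74 = 31.

43 35 27 / 23 51 31 / 39 19 47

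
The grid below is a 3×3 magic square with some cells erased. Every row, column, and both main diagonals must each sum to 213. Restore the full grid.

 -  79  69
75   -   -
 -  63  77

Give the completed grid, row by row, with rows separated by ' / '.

Row 1 must total 213; the given cells sum to 148, so (1,1) = 65.
Row 3: 63 + 77 + ? = 213, so (3,1) = 73.
Column 2 needs 213; the known cells sum to 142, so (2,2) = 71.
The remaining cell in column 3 is (2,3) = 213 − 146 = 67.

65 79 69 / 75 71 67 / 73 63 77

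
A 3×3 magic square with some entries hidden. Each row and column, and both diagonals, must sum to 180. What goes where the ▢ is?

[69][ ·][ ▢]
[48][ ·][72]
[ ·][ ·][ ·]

57

Row 2 needs 180; the known cells sum to 120, so (2,2) = 60.
Column 1: 69 + 48 + ? = 180, so (3,1) = 63.
Main diagonal: 69 + 60 + ? = 180, so (3,3) = 51.
Anti-diagonal needs 180; the known cells sum to 123, so (1,3) = 57.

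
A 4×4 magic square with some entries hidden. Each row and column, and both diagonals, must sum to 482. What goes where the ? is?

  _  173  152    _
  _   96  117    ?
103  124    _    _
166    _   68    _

138

From column 2, 482 − (173 + 96 + 124) gives (4,2) = 89.
Column 3 must total 482; the given cells sum to 337, so (3,3) = 145.
Anti-diagonal needs 482; the known cells sum to 407, so (1,4) = 75.
Row 1 needs 482; the known cells sum to 400, so (1,1) = 82.
Row 3 must total 482; the given cells sum to 372, so (3,4) = 110.
Using row 4: 166 + 89 + 68 + ? → (4,4) = 482 − 323 = 159.
Using column 1: 82 + 103 + 166 + ? → (2,1) = 482 − 351 = 131.
Column 4: 75 + 110 + 159 + ? = 482, so (2,4) = 138.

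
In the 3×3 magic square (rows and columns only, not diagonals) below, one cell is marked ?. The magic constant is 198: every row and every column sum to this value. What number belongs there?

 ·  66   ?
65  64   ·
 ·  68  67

62

Using row 2: 65 + 64 + ? → (2,3) = 198 − 129 = 69.
From row 3, 198 − (68 + 67) gives (3,1) = 63.
Column 1 needs 198; the known cells sum to 128, so (1,1) = 70.
Using column 3: 69 + 67 + ? → (1,3) = 198 − 136 = 62.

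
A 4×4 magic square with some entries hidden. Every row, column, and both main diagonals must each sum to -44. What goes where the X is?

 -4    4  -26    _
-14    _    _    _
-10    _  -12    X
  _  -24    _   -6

The remaining cell in row 1 is (1,4) = -44 − (-26) = -18.
From column 1, -44 − (-4 + (-14) + (-10)) gives (4,1) = -16.
Main diagonal: -4 + (-12) + (-6) + ? = -44, so (2,2) = -22.
Using row 4: -16 + (-24) + (-6) + ? → (4,3) = -44 − (-46) = 2.
Column 2 must total -44; the given cells sum to -42, so (3,2) = -2.
Column 3 needs -44; the known cells sum to -36, so (2,3) = -8.
Row 2: -14 + (-22) + (-8) + ? = -44, so (2,4) = 0.
From row 3, -44 − (-10 + (-2) + (-12)) gives (3,4) = -20.

-20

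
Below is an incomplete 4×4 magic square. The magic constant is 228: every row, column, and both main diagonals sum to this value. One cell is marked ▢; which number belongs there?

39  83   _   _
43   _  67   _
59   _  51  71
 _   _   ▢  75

Using row 3: 59 + 51 + 71 + ? → (3,2) = 228 − 181 = 47.
Using column 1: 39 + 43 + 59 + ? → (4,1) = 228 − 141 = 87.
From main diagonal, 228 − (39 + 51 + 75) gives (2,2) = 63.
Anti-diagonal must total 228; the given cells sum to 201, so (1,4) = 27.
Row 1 must total 228; the given cells sum to 149, so (1,3) = 79.
Using row 2: 43 + 63 + 67 + ? → (2,4) = 228 − 173 = 55.
Column 2: 83 + 63 + 47 + ? = 228, so (4,2) = 35.
Using column 3: 79 + 67 + 51 + ? → (4,3) = 228 − 197 = 31.

31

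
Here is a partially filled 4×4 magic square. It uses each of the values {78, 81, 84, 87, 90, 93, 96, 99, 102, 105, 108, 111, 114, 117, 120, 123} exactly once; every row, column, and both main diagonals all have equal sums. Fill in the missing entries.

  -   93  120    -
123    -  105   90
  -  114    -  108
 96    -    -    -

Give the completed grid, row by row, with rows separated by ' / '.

102 93 120 87 / 123 84 105 90 / 81 114 99 108 / 96 111 78 117

The 16 entries sum to 1608, so each line sums to 1608/4 = 402.
Using row 2: 123 + 105 + 90 + ? → (2,2) = 402 − 318 = 84.
Using column 2: 93 + 84 + 114 + ? → (4,2) = 402 − 291 = 111.
Anti-diagonal must total 402; the given cells sum to 315, so (1,4) = 87.
The remaining cell in row 1 is (1,1) = 402 − 300 = 102.
Column 1 must total 402; the given cells sum to 321, so (3,1) = 81.
Column 4: 87 + 90 + 108 + ? = 402, so (4,4) = 117.
Main diagonal needs 402; the known cells sum to 303, so (3,3) = 99.
Using row 4: 96 + 111 + 117 + ? → (4,3) = 402 − 324 = 78.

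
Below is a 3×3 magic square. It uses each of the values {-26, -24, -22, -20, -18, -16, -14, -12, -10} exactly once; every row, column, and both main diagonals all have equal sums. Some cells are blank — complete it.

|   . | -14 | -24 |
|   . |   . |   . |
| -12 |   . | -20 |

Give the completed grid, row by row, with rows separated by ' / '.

The 9 entries sum to -162, so each line sums to -162/3 = -54.
From row 1, -54 − (-14 + (-24)) gives (1,1) = -16.
From row 3, -54 − (-12 + (-20)) gives (3,2) = -22.
Using column 1: -16 + (-12) + ? → (2,1) = -54 − (-28) = -26.
From column 2, -54 − (-14 + (-22)) gives (2,2) = -18.
The remaining cell in column 3 is (2,3) = -54 − (-44) = -10.

-16 -14 -24 / -26 -18 -10 / -12 -22 -20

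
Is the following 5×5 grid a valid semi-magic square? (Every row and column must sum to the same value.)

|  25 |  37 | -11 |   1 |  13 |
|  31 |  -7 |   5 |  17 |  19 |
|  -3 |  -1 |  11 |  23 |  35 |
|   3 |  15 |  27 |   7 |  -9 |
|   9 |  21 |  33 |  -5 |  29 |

No — row 4 sums to 43 but row 5 sums to 87.

Row 1: 25 + 37 + (-11) + 1 + 13 = 65.
Row 2: 31 + (-7) + 5 + 17 + 19 = 65.
Row 3: -3 + (-1) + 11 + 23 + 35 = 65.
Row 4: 3 + 15 + 27 + 7 + (-9) = 43.
Row 5: 9 + 21 + 33 + (-5) + 29 = 87.
Column 1: 25 + 31 + (-3) + 3 + 9 = 65.
Column 2: 37 + (-7) + (-1) + 15 + 21 = 65.
Column 3: -11 + 5 + 11 + 27 + 33 = 65.
Column 4: 1 + 17 + 23 + 7 + (-5) = 43.
Column 5: 13 + 19 + 35 + (-9) + 29 = 87.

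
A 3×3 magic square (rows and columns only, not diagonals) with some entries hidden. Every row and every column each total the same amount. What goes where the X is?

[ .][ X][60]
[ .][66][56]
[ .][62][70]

Column 3 is complete and sums to 186; that is the magic constant.
Row 2 must total 186; the given cells sum to 122, so (2,1) = 64.
Row 3: 62 + 70 + ? = 186, so (3,1) = 54.
From column 1, 186 − (64 + 54) gives (1,1) = 68.
Using column 2: 66 + 62 + ? → (1,2) = 186 − 128 = 58.

58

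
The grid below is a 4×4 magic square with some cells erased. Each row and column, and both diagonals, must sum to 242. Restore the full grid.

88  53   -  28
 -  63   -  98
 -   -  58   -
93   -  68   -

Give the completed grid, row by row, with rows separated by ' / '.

Using row 1: 88 + 53 + 28 + ? → (1,3) = 242 − 169 = 73.
Using column 3: 73 + 58 + 68 + ? → (2,3) = 242 − 199 = 43.
From main diagonal, 242 − (88 + 63 + 58) gives (4,4) = 33.
Anti-diagonal must total 242; the given cells sum to 164, so (3,2) = 78.
Using row 2: 63 + 43 + 98 + ? → (2,1) = 242 − 204 = 38.
Using row 4: 93 + 68 + 33 + ? → (4,2) = 242 − 194 = 48.
The remaining cell in column 1 is (3,1) = 242 − 219 = 23.
Column 4: 28 + 98 + 33 + ? = 242, so (3,4) = 83.

88 53 73 28 / 38 63 43 98 / 23 78 58 83 / 93 48 68 33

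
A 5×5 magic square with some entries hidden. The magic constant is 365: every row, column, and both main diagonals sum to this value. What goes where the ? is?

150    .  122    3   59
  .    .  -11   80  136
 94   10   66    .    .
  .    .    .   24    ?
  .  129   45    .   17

The remaining cell in row 1 is (1,2) = 365 − 334 = 31.
Column 3 must total 365; the given cells sum to 222, so (4,3) = 143.
Main diagonal needs 365; the known cells sum to 257, so (2,2) = 108.
From row 2, 365 − (108 + (-11) + 80 + 136) gives (2,1) = 52.
Column 2: 31 + 108 + 10 + 129 + ? = 365, so (4,2) = 87.
Anti-diagonal needs 365; the known cells sum to 292, so (5,1) = 73.
Row 5 must total 365; the given cells sum to 264, so (5,4) = 101.
Column 1: 150 + 52 + 94 + 73 + ? = 365, so (4,1) = -4.
Column 4 must total 365; the given cells sum to 208, so (3,4) = 157.
Row 3: 94 + 10 + 66 + 157 + ? = 365, so (3,5) = 38.
Row 4 needs 365; the known cells sum to 250, so (4,5) = 115.

115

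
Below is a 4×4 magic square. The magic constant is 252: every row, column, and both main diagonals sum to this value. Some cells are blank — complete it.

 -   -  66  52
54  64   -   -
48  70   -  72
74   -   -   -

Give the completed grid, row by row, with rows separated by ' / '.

Row 3: 48 + 70 + 72 + ? = 252, so (3,3) = 62.
From column 1, 252 − (54 + 48 + 74) gives (1,1) = 76.
Main diagonal needs 252; the known cells sum to 202, so (4,4) = 50.
Using anti-diagonal: 52 + 70 + 74 + ? → (2,3) = 252 − 196 = 56.
Using row 1: 76 + 66 + 52 + ? → (1,2) = 252 − 194 = 58.
Using row 2: 54 + 64 + 56 + ? → (2,4) = 252 − 174 = 78.
Column 2: 58 + 64 + 70 + ? = 252, so (4,2) = 60.
Column 3 needs 252; the known cells sum to 184, so (4,3) = 68.

76 58 66 52 / 54 64 56 78 / 48 70 62 72 / 74 60 68 50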